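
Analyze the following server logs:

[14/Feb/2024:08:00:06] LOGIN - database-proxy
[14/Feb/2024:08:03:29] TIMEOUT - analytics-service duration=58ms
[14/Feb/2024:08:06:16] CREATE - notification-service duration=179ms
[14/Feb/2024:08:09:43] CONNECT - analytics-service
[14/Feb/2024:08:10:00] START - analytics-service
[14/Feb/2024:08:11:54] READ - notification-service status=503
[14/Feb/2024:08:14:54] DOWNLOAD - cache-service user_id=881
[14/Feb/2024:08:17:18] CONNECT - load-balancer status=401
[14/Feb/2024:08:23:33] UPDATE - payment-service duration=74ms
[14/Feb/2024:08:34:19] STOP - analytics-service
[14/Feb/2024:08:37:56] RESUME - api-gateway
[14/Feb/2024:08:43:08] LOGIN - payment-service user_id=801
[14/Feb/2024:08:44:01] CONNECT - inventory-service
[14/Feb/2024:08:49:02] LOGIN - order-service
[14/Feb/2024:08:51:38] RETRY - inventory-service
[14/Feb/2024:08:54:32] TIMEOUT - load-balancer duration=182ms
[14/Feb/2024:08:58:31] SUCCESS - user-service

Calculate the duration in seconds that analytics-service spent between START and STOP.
1459

To calculate state duration:

1. Find START event for analytics-service: 14/Feb/2024:08:10:00
2. Find STOP event for analytics-service: 14/Feb/2024:08:34:19
3. Calculate duration: 14/Feb/2024:08:34:19 - 14/Feb/2024:08:10:00 = 1459 seconds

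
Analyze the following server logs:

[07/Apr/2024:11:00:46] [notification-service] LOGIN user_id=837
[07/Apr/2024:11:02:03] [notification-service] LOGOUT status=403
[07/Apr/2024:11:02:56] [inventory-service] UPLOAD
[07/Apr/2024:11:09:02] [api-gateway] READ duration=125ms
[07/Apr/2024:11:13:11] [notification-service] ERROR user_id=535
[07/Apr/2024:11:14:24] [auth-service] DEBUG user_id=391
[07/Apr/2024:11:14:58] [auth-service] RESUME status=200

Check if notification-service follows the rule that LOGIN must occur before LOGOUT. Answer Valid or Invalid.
Valid

To validate ordering:

1. Required order: LOGIN → LOGOUT
2. Rule: LOGIN must occur before LOGOUT
3. Check actual order of events for notification-service
4. Result: Valid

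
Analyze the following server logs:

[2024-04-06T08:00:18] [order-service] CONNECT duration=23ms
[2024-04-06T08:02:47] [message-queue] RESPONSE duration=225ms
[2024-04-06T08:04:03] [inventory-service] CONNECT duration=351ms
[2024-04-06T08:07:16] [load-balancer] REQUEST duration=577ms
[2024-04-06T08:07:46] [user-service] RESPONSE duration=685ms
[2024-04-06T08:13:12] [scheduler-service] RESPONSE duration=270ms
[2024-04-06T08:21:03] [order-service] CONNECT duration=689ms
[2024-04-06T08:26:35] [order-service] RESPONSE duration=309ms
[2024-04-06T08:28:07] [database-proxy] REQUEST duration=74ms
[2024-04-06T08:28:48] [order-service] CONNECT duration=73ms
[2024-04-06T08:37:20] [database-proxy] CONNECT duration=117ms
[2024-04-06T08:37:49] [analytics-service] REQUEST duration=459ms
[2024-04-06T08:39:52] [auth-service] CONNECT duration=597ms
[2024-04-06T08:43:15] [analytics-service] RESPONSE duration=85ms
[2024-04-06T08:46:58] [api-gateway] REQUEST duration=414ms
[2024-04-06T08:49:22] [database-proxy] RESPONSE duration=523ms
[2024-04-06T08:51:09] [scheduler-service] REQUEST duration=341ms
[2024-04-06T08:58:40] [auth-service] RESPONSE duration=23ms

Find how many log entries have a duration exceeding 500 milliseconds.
5

To count timeouts:

1. Threshold: 500ms
2. Extract duration from each log entry
3. Count entries where duration > 500
4. Timeout count: 5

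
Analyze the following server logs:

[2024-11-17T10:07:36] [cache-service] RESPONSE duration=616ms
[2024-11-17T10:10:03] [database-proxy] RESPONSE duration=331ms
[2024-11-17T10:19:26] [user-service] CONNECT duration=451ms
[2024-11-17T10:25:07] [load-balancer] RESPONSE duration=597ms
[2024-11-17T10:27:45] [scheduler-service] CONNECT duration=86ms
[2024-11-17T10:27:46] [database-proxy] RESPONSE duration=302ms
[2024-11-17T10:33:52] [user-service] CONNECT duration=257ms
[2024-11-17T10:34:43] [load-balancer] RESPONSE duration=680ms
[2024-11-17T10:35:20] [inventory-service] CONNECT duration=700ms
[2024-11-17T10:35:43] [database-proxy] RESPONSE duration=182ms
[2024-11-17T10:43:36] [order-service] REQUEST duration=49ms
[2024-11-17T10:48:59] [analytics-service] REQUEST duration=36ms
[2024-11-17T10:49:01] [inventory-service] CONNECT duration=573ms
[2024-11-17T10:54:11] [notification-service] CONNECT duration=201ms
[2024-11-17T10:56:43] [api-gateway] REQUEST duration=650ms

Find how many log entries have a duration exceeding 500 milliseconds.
6

To count timeouts:

1. Threshold: 500ms
2. Extract duration from each log entry
3. Count entries where duration > 500
4. Timeout count: 6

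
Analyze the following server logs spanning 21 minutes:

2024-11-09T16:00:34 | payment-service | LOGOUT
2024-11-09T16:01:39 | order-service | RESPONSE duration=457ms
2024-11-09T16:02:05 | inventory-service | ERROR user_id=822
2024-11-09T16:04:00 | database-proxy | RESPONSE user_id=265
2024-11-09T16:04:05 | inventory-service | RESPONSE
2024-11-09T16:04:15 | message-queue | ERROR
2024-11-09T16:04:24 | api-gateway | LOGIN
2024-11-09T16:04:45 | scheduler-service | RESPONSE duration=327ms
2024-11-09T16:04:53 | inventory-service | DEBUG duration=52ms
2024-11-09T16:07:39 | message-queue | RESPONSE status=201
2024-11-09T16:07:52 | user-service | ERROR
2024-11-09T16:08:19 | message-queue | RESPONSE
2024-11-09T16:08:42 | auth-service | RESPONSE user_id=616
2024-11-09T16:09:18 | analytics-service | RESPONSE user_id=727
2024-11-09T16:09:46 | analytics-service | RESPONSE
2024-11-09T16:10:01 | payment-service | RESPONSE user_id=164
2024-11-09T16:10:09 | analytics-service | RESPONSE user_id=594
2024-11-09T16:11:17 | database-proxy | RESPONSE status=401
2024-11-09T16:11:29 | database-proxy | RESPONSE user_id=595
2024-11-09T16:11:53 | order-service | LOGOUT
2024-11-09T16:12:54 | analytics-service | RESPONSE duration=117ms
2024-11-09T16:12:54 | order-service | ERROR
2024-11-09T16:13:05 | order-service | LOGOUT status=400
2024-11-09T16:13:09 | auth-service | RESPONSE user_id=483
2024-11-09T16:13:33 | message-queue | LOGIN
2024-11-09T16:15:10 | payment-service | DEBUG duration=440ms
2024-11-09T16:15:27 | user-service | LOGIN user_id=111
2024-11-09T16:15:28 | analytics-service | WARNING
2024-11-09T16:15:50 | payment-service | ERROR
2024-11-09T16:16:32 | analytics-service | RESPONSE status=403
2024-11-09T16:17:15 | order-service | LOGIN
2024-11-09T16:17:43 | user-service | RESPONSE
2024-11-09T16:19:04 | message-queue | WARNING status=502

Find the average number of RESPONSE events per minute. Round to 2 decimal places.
0.81

To calculate the rate:

1. Count total RESPONSE events: 17
2. Total time period: 21 minutes
3. Rate = 17 / 21 = 0.81 events per minute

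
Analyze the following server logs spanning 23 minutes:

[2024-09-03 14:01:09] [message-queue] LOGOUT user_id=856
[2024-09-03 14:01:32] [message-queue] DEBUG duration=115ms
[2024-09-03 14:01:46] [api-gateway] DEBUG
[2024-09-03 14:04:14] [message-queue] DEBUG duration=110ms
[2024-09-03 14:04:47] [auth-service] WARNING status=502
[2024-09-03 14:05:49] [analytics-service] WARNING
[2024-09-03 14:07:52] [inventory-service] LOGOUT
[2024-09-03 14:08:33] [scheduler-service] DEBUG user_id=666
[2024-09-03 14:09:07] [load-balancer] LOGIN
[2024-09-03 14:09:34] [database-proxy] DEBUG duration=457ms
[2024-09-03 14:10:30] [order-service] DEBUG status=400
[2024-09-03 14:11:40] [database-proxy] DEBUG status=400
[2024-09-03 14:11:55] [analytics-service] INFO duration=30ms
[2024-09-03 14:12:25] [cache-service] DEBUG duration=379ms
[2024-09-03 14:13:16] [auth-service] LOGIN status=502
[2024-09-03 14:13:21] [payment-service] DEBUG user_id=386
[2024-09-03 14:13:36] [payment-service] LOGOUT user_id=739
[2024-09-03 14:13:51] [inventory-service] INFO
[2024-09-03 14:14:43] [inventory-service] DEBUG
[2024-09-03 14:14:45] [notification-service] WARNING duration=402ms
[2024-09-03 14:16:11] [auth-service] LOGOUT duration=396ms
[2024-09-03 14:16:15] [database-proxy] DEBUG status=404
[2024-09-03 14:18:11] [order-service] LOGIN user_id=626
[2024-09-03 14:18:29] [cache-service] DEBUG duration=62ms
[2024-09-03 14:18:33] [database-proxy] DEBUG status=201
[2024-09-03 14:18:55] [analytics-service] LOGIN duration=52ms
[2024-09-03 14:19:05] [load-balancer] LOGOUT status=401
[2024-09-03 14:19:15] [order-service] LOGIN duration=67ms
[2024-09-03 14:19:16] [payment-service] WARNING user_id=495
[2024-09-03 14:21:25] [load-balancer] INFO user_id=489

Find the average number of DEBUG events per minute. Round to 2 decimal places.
0.57

To calculate the rate:

1. Count total DEBUG events: 13
2. Total time period: 23 minutes
3. Rate = 13 / 23 = 0.57 events per minute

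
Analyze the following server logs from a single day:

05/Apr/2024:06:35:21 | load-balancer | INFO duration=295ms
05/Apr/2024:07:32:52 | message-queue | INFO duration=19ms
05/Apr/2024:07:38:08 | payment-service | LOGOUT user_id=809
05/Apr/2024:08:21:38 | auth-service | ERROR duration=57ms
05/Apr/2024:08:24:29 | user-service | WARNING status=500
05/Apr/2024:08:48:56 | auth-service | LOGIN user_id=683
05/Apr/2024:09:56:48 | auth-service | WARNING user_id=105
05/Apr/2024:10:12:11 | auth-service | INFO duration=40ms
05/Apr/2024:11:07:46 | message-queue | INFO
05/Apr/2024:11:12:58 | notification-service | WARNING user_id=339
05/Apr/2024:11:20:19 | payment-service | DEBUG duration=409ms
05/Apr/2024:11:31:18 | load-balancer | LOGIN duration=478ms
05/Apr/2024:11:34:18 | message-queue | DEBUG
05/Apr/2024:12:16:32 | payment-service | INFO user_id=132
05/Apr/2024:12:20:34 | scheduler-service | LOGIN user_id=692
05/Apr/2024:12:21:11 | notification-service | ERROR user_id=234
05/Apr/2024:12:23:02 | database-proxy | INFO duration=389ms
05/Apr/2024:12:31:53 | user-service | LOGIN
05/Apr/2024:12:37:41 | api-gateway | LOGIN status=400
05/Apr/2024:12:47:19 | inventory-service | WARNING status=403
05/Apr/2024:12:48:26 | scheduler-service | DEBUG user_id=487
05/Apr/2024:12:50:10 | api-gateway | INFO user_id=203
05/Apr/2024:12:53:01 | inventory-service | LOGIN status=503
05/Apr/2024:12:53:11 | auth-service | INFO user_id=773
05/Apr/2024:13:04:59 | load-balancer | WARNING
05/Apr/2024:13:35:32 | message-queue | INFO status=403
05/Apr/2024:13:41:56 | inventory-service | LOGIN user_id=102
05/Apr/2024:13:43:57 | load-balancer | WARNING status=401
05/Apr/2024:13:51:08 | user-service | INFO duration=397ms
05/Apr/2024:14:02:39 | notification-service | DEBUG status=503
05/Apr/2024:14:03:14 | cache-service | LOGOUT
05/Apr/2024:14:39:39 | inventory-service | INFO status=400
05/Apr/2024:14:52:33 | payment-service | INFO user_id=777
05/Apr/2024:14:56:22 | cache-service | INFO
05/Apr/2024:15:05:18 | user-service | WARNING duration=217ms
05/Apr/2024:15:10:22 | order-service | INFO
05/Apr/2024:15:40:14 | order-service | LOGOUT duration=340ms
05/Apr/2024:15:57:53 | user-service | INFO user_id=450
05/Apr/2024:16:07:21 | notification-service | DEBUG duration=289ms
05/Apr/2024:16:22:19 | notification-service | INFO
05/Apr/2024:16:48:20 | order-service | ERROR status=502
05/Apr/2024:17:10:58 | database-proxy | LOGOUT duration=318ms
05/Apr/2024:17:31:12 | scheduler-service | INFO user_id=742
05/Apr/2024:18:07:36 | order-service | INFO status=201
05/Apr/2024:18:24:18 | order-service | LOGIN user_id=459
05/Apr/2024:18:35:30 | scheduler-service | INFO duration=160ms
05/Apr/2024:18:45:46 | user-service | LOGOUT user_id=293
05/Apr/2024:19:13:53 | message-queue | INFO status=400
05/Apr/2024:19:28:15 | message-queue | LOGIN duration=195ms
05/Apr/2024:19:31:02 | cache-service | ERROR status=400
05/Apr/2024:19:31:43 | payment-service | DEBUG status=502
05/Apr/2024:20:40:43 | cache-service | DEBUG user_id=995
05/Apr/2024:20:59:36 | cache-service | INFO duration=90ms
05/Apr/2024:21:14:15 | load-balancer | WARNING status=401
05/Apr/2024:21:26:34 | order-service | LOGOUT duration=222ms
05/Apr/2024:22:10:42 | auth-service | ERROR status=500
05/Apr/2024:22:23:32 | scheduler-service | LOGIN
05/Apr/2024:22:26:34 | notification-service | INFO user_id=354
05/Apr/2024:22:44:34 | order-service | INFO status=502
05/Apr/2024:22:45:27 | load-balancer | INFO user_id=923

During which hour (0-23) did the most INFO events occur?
12

To find the peak hour:

1. Group all INFO events by hour
2. Count events in each hour
3. Find hour with maximum count
4. Peak hour: 12 (with 4 events)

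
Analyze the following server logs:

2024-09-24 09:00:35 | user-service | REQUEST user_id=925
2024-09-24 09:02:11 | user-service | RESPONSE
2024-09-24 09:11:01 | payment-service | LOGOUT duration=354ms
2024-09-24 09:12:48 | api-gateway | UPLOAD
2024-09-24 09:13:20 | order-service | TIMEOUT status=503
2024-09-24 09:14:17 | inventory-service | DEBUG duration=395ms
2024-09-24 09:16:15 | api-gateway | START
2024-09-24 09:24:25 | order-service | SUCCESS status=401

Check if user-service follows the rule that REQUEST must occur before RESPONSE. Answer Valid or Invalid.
Valid

To validate ordering:

1. Required order: REQUEST → RESPONSE
2. Rule: REQUEST must occur before RESPONSE
3. Check actual order of events for user-service
4. Result: Valid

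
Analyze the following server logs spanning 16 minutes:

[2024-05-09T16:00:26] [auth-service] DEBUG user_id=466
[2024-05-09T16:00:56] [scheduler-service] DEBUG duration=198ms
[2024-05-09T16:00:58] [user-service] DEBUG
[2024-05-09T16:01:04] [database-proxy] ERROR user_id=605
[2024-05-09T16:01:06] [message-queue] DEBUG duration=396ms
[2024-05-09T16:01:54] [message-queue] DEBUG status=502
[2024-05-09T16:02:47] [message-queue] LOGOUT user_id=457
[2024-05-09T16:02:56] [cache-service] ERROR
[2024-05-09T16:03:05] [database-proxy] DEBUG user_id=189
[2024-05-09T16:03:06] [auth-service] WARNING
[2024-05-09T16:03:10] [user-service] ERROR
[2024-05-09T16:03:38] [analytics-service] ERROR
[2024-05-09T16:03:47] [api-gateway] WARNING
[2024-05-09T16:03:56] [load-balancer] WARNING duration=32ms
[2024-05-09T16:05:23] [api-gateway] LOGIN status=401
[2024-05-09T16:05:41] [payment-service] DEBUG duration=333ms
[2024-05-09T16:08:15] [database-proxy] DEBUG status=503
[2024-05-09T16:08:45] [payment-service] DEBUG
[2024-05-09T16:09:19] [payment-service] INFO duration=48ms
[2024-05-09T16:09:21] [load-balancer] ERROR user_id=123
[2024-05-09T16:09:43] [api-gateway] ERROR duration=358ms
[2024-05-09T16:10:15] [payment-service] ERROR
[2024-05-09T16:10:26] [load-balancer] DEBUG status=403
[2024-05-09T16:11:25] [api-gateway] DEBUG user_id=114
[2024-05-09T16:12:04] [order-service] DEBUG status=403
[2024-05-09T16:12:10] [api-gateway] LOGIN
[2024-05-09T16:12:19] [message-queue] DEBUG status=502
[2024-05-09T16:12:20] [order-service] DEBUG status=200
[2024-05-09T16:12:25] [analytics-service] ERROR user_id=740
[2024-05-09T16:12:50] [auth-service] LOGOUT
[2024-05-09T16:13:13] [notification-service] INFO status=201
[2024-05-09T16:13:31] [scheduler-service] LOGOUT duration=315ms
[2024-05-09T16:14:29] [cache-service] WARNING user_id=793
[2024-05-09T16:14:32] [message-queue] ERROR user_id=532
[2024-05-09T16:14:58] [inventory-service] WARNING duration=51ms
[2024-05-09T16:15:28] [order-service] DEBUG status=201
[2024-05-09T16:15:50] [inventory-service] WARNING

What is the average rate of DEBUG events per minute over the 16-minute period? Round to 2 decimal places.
0.94

To calculate the rate:

1. Count total DEBUG events: 15
2. Total time period: 16 minutes
3. Rate = 15 / 16 = 0.94 events per minute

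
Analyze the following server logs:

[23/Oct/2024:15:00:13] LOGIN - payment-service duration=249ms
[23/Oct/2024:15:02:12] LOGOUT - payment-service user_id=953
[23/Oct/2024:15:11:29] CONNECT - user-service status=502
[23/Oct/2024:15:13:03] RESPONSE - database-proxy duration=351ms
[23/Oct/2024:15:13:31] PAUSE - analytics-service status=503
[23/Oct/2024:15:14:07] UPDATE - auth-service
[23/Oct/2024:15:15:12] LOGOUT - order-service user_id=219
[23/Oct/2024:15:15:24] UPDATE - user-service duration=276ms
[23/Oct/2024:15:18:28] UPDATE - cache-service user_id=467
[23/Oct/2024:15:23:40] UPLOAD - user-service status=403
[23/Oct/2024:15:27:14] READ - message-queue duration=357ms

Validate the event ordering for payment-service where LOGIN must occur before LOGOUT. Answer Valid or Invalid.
Valid

To validate ordering:

1. Required order: LOGIN → LOGOUT
2. Rule: LOGIN must occur before LOGOUT
3. Check actual order of events for payment-service
4. Result: Valid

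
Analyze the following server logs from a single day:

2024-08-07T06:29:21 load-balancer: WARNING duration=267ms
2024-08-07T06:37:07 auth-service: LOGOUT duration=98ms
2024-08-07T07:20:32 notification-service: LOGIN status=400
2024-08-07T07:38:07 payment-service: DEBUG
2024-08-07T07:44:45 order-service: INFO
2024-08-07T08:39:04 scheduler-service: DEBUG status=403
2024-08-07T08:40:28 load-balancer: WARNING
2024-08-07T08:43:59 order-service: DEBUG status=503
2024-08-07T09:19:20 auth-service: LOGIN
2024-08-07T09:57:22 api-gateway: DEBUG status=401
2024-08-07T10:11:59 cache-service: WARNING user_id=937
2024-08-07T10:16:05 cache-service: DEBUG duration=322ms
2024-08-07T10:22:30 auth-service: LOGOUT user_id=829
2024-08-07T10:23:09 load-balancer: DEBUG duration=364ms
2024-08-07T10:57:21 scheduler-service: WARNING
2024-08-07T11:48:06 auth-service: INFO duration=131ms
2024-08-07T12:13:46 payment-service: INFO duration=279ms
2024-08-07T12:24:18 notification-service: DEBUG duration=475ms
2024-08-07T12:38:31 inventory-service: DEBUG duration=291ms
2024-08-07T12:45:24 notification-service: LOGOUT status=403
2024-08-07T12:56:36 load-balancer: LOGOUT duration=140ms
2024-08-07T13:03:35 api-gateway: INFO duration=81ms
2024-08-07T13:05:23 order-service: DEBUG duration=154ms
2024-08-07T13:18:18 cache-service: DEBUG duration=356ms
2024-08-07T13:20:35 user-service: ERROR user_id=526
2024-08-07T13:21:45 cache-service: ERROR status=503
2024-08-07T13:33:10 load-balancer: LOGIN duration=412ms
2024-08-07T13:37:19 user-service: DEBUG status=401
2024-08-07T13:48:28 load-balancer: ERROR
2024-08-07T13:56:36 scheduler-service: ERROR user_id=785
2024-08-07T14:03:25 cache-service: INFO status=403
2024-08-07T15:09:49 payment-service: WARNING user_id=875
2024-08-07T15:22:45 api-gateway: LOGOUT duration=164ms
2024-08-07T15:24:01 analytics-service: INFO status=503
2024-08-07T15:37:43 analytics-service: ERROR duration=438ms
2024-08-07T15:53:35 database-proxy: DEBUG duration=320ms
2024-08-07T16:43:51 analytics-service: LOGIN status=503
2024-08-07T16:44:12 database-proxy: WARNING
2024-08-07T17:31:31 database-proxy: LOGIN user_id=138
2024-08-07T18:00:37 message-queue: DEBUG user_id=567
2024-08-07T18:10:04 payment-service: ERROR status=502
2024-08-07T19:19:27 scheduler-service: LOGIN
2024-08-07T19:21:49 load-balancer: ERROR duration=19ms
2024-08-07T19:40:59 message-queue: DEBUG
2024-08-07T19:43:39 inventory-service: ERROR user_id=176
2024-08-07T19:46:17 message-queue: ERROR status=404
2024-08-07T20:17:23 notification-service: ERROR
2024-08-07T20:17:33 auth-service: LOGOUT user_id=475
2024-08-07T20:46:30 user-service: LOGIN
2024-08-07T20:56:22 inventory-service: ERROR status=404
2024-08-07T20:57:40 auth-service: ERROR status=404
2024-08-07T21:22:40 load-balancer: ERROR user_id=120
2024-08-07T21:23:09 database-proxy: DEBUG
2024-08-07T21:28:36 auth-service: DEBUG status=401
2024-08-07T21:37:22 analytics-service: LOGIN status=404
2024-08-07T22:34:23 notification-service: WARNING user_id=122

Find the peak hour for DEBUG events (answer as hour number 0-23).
13

To find the peak hour:

1. Group all DEBUG events by hour
2. Count events in each hour
3. Find hour with maximum count
4. Peak hour: 13 (with 3 events)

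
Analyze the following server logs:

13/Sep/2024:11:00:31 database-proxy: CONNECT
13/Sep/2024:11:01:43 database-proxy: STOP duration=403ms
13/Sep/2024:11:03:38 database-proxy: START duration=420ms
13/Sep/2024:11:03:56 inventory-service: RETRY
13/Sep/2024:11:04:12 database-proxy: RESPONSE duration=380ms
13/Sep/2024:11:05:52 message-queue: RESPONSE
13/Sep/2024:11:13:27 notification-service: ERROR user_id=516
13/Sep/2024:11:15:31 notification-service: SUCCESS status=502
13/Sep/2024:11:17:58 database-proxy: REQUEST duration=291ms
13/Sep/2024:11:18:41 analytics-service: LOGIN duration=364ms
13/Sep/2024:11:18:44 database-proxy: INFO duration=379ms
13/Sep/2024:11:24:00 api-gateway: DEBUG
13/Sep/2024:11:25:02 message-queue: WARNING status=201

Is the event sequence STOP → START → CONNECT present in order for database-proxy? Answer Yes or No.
No

To verify sequence order:

1. Find all events in sequence STOP → START → CONNECT for database-proxy
2. Extract their timestamps
3. Check if timestamps are in ascending order
4. Result: No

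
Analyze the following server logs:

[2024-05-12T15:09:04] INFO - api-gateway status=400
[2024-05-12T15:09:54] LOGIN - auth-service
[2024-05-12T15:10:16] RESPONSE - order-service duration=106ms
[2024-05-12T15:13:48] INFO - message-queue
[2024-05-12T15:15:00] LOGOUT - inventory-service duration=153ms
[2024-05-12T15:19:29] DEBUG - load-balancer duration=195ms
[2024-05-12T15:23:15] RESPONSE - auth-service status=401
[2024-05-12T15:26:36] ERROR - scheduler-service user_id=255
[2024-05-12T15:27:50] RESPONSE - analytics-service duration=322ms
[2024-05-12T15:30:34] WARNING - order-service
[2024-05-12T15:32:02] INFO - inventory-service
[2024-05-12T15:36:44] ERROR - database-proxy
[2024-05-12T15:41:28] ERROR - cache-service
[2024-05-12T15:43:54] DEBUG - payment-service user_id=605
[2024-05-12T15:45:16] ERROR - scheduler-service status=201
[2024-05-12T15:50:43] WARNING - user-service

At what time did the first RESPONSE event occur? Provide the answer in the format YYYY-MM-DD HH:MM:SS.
2024-05-12 15:10:16

To find the first event:

1. Filter for all RESPONSE events
2. Sort by timestamp
3. Select the first one
4. Timestamp: 2024-05-12 15:10:16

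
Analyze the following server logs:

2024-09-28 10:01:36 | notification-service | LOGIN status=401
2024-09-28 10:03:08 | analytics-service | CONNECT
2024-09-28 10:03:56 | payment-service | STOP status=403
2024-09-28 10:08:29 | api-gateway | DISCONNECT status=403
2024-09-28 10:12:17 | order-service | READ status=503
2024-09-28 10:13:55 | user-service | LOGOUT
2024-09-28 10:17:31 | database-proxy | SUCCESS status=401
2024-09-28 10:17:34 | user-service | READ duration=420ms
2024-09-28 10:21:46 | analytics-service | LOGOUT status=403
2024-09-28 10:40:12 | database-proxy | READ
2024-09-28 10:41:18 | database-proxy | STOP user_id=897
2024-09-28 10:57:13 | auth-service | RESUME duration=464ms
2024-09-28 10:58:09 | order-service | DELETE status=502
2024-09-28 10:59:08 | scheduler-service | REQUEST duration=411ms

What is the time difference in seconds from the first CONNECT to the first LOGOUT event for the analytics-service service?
1118

To find the time between events:

1. Locate the first CONNECT event for analytics-service: 2024-09-28 10:03:08
2. Locate the first LOGOUT event for analytics-service: 2024-09-28 10:21:46
3. Calculate the difference: 2024-09-28 10:21:46 - 2024-09-28 10:03:08 = 1118 seconds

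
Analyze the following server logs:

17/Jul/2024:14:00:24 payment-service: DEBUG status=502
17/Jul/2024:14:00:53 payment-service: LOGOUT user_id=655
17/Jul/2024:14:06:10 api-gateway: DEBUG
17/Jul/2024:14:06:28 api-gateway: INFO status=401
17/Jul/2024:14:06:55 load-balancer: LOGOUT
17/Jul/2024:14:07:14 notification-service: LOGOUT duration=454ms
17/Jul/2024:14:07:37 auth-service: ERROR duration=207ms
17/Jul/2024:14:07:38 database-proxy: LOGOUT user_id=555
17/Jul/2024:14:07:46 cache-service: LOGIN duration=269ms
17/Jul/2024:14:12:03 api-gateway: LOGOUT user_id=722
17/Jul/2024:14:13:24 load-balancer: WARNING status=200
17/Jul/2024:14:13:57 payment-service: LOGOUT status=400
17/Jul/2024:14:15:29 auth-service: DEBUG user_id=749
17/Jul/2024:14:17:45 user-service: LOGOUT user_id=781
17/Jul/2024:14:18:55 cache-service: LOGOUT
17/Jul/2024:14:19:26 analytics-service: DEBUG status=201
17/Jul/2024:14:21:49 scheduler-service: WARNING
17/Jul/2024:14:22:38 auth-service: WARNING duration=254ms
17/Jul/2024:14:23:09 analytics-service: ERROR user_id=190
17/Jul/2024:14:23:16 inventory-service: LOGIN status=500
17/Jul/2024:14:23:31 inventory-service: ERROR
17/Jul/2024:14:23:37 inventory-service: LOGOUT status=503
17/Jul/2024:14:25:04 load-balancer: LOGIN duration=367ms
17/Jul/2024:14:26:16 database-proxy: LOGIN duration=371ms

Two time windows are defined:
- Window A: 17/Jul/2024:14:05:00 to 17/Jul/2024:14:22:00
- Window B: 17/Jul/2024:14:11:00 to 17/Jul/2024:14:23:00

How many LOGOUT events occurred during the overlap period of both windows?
4

To find overlap events:

1. Window A: 17/Jul/2024:14:05:00 to 17/Jul/2024:14:22:00
2. Window B: 17/Jul/2024:14:11:00 to 17/Jul/2024:14:23:00
3. Overlap period: 17/Jul/2024:14:11:00 to 17/Jul/2024:14:22:00
4. Count LOGOUT events in overlap: 4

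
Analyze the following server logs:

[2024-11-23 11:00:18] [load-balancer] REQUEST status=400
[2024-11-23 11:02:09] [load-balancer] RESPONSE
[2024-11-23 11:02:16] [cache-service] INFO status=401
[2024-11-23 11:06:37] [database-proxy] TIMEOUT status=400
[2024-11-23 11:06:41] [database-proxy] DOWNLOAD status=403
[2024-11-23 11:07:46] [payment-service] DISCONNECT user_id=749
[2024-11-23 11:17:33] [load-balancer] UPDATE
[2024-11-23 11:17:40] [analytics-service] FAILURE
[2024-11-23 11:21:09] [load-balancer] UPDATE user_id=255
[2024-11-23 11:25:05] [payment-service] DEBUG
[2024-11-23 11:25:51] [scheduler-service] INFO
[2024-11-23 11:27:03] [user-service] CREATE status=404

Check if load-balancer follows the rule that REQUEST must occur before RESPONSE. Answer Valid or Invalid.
Valid

To validate ordering:

1. Required order: REQUEST → RESPONSE
2. Rule: REQUEST must occur before RESPONSE
3. Check actual order of events for load-balancer
4. Result: Valid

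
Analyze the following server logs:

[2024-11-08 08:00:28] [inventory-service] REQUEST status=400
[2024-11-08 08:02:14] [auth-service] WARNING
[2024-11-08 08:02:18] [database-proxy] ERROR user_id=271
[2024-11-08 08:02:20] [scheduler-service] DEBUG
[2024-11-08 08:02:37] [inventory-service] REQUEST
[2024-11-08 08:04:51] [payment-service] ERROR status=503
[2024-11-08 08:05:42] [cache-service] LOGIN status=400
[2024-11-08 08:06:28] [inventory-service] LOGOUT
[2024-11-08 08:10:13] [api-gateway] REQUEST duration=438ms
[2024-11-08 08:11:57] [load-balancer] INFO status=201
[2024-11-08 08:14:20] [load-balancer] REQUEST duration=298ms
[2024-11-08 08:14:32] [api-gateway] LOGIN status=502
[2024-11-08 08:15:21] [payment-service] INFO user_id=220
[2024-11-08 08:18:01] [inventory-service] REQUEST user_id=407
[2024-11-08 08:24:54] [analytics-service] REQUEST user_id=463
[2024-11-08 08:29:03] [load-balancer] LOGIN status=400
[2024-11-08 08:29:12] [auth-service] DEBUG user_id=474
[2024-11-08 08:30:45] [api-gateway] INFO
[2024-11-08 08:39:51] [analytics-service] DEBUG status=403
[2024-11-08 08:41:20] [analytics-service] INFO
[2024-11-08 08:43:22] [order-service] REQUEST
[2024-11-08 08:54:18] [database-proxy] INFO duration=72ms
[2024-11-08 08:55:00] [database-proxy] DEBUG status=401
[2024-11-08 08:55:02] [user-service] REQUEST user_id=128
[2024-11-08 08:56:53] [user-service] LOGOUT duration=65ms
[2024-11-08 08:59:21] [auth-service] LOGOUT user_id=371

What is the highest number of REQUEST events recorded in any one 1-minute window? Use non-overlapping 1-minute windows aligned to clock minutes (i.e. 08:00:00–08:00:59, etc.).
1

To find the burst window:

1. Divide the log period into non-overlapping 1-minute windows starting at 08:00
2. Count REQUEST events in each window
3. Find the window with maximum count
4. Maximum events in a window: 1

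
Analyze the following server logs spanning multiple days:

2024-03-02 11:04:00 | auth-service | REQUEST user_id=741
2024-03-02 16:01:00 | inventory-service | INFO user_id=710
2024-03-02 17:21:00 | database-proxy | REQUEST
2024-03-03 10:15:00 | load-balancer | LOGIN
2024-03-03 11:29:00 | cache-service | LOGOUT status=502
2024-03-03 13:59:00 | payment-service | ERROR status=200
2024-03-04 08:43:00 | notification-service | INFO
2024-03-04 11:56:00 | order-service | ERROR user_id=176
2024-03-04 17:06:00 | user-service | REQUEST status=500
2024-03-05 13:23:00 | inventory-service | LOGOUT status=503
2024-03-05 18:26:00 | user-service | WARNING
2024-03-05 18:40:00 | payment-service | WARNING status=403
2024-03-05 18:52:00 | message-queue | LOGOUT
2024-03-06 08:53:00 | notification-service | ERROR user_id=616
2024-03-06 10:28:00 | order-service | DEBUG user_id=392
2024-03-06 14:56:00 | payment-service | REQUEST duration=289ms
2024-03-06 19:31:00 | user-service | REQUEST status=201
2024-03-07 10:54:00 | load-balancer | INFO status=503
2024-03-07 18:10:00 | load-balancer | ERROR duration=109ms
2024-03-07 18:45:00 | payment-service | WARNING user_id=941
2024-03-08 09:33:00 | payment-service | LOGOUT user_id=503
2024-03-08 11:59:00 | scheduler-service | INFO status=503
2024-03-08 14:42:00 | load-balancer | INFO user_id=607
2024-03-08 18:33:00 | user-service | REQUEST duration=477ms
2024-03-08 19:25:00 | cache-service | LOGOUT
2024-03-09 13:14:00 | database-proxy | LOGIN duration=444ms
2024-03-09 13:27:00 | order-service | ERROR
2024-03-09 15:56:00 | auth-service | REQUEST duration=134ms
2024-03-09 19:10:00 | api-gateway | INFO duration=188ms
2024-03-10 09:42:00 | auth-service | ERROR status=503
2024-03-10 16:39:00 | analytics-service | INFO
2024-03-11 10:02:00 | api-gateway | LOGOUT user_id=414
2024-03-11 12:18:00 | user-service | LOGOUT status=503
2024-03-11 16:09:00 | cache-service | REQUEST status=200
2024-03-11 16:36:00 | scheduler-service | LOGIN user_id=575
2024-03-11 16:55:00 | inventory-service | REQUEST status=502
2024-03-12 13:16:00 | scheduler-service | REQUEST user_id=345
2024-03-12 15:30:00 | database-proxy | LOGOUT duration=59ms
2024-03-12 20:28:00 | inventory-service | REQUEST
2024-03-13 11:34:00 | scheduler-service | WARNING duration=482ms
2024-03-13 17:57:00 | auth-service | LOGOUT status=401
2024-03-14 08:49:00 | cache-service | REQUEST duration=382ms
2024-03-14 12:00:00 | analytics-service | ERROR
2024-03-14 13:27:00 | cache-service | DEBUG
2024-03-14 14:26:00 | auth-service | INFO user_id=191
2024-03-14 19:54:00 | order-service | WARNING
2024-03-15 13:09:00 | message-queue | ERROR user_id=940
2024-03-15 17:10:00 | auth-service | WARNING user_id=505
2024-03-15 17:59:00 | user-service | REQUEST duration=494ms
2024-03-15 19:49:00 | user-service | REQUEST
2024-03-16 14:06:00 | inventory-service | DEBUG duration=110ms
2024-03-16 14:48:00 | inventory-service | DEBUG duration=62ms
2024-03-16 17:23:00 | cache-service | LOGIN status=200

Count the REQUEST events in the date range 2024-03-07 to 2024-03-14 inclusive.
7

To filter by date range:

1. Date range: 2024-03-07 through 2024-03-14, both dates inclusive
2. Filter for REQUEST events whose date falls in this range
3. Count matching events: 7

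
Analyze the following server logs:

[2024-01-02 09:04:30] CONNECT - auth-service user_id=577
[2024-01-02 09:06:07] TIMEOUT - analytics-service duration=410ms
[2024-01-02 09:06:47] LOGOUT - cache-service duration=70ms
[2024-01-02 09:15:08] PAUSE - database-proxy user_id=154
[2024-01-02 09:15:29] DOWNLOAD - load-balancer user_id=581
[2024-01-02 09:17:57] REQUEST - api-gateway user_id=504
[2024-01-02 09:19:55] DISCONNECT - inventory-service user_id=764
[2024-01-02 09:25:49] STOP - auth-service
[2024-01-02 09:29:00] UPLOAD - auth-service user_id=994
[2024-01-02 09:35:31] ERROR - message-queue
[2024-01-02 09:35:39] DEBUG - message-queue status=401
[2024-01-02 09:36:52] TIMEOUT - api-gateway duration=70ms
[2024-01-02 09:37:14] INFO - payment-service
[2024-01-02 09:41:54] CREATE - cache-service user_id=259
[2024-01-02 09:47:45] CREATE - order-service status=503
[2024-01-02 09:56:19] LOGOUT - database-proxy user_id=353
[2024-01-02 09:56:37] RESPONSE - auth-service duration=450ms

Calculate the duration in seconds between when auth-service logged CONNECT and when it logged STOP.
1279

To find the time between events:

1. Locate the first CONNECT event for auth-service: 2024-01-02 09:04:30
2. Locate the first STOP event for auth-service: 2024-01-02 09:25:49
3. Calculate the difference: 2024-01-02 09:25:49 - 2024-01-02 09:04:30 = 1279 seconds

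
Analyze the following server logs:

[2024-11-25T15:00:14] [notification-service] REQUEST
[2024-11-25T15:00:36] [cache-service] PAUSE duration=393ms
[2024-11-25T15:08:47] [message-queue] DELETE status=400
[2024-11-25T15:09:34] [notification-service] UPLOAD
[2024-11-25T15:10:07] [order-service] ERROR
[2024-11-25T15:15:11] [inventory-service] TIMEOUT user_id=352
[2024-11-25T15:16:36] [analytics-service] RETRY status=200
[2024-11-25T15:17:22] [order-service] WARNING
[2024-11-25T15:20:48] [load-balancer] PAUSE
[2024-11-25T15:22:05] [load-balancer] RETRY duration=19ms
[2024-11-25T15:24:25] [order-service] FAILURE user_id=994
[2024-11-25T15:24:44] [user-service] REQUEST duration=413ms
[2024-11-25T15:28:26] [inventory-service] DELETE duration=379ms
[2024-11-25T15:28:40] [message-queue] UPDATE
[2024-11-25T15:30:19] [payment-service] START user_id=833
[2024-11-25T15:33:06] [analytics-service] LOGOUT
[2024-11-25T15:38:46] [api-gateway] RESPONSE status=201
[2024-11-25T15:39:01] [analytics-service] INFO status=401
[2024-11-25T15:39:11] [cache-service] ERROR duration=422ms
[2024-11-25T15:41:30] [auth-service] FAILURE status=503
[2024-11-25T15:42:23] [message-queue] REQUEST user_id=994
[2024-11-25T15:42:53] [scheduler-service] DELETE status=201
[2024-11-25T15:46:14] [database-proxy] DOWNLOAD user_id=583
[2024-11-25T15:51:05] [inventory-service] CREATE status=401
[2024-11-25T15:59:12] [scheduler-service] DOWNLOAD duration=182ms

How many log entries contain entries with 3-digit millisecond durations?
5

To find matching entries:

1. Pattern to match: entries with 3-digit millisecond durations
2. Scan each log entry for the pattern
3. Count matches: 5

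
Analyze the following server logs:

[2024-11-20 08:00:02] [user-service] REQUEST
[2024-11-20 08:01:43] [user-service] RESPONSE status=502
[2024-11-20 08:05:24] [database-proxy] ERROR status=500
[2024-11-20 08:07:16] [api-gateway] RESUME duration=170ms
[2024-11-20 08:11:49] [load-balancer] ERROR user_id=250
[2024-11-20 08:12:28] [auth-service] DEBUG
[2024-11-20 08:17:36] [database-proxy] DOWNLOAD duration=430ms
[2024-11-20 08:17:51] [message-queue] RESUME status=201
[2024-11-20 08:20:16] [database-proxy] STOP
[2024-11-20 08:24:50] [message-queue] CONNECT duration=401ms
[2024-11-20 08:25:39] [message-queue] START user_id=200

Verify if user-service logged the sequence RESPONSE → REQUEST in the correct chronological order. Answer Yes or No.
No

To verify sequence order:

1. Find all events in sequence RESPONSE → REQUEST for user-service
2. Extract their timestamps
3. Check if timestamps are in ascending order
4. Result: No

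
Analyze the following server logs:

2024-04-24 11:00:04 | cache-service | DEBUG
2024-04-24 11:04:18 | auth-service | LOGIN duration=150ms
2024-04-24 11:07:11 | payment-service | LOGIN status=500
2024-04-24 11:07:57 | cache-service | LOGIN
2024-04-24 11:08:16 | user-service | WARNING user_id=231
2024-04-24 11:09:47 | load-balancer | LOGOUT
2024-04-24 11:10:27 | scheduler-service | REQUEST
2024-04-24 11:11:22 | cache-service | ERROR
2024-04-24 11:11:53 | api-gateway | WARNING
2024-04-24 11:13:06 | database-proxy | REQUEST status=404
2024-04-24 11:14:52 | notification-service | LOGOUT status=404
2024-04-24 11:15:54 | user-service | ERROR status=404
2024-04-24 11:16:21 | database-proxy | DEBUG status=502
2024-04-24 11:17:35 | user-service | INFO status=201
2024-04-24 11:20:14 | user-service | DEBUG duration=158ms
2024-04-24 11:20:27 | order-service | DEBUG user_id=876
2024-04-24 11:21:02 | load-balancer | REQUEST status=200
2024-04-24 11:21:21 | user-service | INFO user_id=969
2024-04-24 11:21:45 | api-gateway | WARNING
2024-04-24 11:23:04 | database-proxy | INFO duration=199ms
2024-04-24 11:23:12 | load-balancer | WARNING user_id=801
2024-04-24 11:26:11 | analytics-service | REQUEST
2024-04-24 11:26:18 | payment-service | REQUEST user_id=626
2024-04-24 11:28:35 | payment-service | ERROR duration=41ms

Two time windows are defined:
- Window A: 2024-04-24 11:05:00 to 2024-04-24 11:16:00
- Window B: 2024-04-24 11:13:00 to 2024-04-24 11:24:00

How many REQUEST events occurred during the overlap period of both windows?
1

To find overlap events:

1. Window A: 2024-04-24 11:05:00 to 2024-04-24 11:16:00
2. Window B: 2024-04-24 11:13:00 to 2024-04-24 11:24:00
3. Overlap period: 2024-04-24 11:13:00 to 2024-04-24 11:16:00
4. Count REQUEST events in overlap: 1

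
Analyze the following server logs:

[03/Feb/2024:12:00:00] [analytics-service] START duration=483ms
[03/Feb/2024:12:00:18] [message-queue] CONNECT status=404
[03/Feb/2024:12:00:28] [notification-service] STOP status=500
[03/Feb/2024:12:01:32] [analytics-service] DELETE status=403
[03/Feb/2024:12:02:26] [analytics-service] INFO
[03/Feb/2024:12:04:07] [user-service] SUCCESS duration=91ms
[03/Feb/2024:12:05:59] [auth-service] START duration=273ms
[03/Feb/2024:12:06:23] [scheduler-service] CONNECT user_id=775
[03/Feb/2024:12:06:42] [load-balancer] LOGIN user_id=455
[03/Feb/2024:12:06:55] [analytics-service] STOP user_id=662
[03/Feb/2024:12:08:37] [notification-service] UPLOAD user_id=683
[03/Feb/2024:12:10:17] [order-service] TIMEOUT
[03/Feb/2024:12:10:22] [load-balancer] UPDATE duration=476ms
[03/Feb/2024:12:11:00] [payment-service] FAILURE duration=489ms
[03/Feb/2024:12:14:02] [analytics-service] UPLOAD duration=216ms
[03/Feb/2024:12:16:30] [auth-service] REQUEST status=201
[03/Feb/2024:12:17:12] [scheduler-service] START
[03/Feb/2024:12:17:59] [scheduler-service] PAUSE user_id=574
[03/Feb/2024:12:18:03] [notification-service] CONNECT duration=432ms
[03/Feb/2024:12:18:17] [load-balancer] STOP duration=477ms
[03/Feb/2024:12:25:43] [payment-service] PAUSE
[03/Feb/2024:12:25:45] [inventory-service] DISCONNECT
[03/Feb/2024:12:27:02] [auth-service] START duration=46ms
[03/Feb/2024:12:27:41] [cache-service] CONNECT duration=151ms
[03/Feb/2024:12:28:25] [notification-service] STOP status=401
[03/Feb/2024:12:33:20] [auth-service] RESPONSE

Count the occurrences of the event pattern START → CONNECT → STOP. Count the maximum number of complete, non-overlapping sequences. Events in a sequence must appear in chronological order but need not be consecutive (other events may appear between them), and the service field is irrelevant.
4

To count sequences:

1. Look for pattern: START → CONNECT → STOP
2. Greedily scan the log in chronological order, matching each sequence element in turn (ignoring service)
3. Each time the full pattern completes, increment the count and restart matching from the next event
4. Complete non-overlapping sequences found: 4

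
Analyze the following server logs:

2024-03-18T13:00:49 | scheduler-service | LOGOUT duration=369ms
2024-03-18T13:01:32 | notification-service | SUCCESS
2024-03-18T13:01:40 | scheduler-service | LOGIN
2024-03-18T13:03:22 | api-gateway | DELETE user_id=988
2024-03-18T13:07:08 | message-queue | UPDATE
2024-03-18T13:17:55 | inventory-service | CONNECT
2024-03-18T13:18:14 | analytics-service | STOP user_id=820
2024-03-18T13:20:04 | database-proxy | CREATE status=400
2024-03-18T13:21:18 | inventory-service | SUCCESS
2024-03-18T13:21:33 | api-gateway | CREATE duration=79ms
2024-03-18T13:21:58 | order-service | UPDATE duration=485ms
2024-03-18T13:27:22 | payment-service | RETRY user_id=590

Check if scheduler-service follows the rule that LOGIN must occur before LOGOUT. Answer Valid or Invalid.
Invalid

To validate ordering:

1. Required order: LOGIN → LOGOUT
2. Rule: LOGIN must occur before LOGOUT
3. Check actual order of events for scheduler-service
4. Result: Invalid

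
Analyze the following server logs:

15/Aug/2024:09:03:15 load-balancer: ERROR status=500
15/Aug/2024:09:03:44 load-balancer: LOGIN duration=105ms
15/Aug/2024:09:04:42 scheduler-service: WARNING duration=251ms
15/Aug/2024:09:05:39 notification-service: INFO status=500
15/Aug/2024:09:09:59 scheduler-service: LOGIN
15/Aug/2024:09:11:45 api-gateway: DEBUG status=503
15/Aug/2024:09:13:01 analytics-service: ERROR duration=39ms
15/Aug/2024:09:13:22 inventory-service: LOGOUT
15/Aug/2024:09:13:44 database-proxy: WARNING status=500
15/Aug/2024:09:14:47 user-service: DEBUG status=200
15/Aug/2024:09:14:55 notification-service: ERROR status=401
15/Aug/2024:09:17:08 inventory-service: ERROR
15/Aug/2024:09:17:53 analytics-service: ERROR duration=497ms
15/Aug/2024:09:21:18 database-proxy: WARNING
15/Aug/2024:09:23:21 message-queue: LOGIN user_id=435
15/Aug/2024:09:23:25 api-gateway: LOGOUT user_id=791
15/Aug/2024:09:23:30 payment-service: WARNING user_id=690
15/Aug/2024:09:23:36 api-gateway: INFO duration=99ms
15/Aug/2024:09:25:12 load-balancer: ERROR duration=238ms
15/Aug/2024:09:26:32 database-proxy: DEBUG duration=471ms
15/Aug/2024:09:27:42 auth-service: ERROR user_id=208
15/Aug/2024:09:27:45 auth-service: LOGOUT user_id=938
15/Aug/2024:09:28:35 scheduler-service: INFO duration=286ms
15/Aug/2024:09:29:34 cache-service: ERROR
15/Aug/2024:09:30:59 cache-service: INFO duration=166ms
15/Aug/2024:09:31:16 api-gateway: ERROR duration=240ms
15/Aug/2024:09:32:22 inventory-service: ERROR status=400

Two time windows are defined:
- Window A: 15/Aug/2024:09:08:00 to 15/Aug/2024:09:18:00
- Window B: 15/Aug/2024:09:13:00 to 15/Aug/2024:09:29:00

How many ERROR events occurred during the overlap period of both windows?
4

To find overlap events:

1. Window A: 15/Aug/2024:09:08:00 to 15/Aug/2024:09:18:00
2. Window B: 15/Aug/2024:09:13:00 to 15/Aug/2024:09:29:00
3. Overlap period: 15/Aug/2024:09:13:00 to 15/Aug/2024:09:18:00
4. Count ERROR events in overlap: 4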